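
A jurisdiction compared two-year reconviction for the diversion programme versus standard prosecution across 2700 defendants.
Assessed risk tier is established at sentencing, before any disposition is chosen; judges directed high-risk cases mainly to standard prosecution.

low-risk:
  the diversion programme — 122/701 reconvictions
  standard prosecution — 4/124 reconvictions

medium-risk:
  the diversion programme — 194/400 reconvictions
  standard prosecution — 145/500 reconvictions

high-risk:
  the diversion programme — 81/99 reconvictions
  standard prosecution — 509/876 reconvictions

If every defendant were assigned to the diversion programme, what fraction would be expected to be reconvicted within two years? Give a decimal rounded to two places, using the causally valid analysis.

Assessed risk tier differs across dispositions for reasons unrelated to any effect of the disposition itself, and it separately predicts the outcome — a classic confounder. We must compare within assessed risk tier levels.
Standardising the diversion programme to the population assessed risk tier mix: 0.306·122/701 + 0.333·194/400 + 0.361·81/99 = 0.510.

0.51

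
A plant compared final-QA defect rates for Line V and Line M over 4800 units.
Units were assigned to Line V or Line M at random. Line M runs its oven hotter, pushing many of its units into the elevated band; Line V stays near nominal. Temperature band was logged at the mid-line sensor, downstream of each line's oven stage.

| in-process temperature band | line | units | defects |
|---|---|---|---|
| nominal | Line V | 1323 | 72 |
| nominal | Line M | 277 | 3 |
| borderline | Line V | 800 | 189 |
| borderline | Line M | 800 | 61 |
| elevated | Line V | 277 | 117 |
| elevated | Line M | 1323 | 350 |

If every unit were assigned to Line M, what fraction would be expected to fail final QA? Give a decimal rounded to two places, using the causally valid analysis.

0.17

The distribution of in-process temperature band is itself part of what the line does — it is an intermediate outcome. Holding it fixed would remove that part of the effect; the total effect is the pooled difference.
So P(outcome | do(Line M)) is just the pooled rate for Line M: 414/2400 = 0.172.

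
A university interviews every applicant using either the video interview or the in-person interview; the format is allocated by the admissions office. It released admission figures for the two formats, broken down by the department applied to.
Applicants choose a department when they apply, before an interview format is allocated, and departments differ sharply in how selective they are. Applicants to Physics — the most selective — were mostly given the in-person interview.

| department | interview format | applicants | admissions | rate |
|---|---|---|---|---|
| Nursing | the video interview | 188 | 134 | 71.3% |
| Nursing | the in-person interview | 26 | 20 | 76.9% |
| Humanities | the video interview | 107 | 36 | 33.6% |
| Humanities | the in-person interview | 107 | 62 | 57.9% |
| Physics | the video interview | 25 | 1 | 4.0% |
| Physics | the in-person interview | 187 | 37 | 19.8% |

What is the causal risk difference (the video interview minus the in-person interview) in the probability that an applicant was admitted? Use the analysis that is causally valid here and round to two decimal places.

Department differs across interview formats for reasons unrelated to any effect of the interview format itself, and it separately predicts the outcome — a classic confounder. We must compare within department levels.
Adjusting over the population distribution of department: 0.334·(0.713−0.769) + 0.334·(0.336−0.579) + 0.331·(0.040−0.198) = -0.152.

-0.15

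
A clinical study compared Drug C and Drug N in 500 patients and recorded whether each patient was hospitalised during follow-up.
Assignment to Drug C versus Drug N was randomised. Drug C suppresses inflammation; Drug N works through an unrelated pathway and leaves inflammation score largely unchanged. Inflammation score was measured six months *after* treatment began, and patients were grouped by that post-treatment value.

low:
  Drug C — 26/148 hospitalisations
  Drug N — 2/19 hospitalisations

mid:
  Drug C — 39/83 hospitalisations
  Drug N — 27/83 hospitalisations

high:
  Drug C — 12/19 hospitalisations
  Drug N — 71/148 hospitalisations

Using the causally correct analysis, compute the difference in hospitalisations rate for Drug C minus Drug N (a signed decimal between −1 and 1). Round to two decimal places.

The distribution of inflammation score is itself part of what the drug does — it is an intermediate outcome. Holding it fixed would remove that part of the effect; the total effect is the pooled difference.
The causal difference is the pooled difference: 0.308 − 0.400 = -0.092.

-0.09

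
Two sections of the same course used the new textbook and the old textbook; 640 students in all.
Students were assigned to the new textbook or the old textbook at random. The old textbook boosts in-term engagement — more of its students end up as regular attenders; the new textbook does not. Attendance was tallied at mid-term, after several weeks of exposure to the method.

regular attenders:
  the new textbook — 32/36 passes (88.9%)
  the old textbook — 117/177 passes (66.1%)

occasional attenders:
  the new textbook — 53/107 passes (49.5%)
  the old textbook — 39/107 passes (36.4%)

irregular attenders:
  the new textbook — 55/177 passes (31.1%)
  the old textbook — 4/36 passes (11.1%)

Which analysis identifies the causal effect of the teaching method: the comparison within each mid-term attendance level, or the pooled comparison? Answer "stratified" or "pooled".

pooled

The mid-term attendance-specific comparison favours the new textbook throughout, but the pooled figures favour the old textbook. The question is whether to condition on mid-term attendance.
Because the teaching method influences mid-term attendance, mid-term attendance is a post-treatment mediator, not a confounder. Stratifying on it would bias the estimate; the causal effect is the crude pooled difference.
Pooled: the new textbook 43.8% vs the old textbook 50.0%; the old textbook is higher overall.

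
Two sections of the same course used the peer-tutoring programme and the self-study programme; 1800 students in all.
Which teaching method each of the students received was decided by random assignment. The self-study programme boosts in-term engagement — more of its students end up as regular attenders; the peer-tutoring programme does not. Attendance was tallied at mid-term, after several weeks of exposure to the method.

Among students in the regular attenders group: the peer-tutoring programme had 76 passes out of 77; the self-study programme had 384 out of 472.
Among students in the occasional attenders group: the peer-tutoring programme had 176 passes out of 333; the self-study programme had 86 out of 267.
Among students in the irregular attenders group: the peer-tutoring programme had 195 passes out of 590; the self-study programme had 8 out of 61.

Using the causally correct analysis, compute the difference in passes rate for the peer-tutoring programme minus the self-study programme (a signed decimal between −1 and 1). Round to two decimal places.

-0.15

The stratified and pooled comparisons disagree (the peer-tutoring programme wins within each mid-term attendance; the self-study programme wins overall), so the answer turns on the causal role of mid-term attendance.
Because the teaching method influences mid-term attendance, mid-term attendance is a post-treatment mediator, not a confounder. Stratifying on it would bias the estimate; the causal effect is the crude pooled difference.
The causal difference is the pooled difference: 0.447 − 0.598 = -0.150.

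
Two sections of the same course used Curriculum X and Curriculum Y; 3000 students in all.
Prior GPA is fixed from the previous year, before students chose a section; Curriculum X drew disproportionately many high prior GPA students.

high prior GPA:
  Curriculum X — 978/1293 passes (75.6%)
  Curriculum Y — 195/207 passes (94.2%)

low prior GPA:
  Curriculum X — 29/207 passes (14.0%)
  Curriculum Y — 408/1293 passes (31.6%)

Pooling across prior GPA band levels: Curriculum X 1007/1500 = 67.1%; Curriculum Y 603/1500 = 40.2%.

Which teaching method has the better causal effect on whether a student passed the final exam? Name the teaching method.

Curriculum Y

The imbalance in prior GPA band arose from how students were allocated, not from anything the teaching method did; and prior GPA band independently affects the outcome. The pooled gap is confounded — condition on prior GPA band.
Within each level — high prior GPA: 75.6% vs 94.2%; low prior GPA: 14.0% vs 31.6% — Curriculum Y is higher every time.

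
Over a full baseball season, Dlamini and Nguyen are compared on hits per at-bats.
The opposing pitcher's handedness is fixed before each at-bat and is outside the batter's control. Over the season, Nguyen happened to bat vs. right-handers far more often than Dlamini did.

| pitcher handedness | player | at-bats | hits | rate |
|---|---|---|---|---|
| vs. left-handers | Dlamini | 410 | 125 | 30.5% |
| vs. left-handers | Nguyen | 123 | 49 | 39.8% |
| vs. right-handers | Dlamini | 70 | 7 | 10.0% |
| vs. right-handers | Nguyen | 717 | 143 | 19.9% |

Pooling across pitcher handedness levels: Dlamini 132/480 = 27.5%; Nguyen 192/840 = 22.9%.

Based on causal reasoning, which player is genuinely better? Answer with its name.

The stratified and pooled comparisons disagree (Nguyen wins within each pitcher handedness; Dlamini wins overall), so the answer turns on the causal role of pitcher handedness.
Nothing the player does changes pitcher handedness; the imbalance is an allocation artefact. With pitcher handedness also predicting the outcome, the pooled figure is confounded, and the within-stratum comparison is the causal one.
Within each level — vs. left-handers: 30.5% vs 39.8%; vs. right-handers: 10.0% vs 19.9% — Nguyen is higher every time.

Nguyen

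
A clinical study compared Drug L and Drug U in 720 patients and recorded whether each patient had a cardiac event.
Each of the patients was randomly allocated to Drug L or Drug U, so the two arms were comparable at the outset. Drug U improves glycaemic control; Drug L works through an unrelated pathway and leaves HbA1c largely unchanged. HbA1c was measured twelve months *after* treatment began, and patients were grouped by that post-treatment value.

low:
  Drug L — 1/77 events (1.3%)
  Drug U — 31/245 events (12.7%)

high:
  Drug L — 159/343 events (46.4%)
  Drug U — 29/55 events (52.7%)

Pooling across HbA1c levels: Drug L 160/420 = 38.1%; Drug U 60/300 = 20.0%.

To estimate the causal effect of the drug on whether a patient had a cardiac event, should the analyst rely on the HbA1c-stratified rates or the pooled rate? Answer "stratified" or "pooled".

pooled

HbA1c is downstream of the drug. One should not condition on a consequence of treatment, so the overall rates are the right comparison.
Pooled: Drug L 38.1% vs Drug U 20.0%; Drug U is lower overall.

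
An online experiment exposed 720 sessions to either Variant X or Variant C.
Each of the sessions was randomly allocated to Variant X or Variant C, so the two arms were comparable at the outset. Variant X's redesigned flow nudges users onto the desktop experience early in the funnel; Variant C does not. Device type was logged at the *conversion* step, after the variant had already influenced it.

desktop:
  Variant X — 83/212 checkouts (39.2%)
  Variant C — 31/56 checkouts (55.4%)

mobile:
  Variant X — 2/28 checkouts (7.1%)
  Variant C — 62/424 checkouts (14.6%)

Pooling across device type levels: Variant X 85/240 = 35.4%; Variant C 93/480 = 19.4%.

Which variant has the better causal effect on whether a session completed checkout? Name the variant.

The device type-specific comparison favours Variant C throughout, but the pooled figures favour Variant X. The question is whether to condition on device type.
Device type here is a post-treatment variable shaped by the variant; conditioning on it would introduce bias rather than remove it. The overall comparison is the causal one.
Pooled: Variant X 35.4% vs Variant C 19.4%; Variant X is higher overall.

Variant X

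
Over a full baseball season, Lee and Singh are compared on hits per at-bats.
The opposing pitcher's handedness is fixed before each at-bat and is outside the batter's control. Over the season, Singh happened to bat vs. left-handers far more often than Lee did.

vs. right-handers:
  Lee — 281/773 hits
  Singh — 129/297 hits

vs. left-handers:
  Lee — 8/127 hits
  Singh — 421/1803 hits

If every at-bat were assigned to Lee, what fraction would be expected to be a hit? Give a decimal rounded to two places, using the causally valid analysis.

Pitcher handedness is set before the player has any effect — it is not caused by the player — and it independently drives the outcome. That makes it a confounder, so the causal comparison is within pitcher handedness levels.
Standardising Lee to the population pitcher handedness mix: 0.357·281/773 + 0.643·8/127 = 0.170.

0.17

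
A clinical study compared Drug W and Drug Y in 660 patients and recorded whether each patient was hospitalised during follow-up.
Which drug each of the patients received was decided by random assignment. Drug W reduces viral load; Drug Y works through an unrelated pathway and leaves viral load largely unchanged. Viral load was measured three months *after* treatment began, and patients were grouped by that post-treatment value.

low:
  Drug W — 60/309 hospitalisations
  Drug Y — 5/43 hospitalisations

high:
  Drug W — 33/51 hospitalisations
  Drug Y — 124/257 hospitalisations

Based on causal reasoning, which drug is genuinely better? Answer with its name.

Drug W

Drug Y is lower inside every viral load stratum but Drug W is lower in aggregate. Whether to stratify depends on how viral load relates to the drug.
Viral load is downstream of the drug. One should not condition on a consequence of treatment, so the overall rates are the right comparison.
Pooled: Drug W 25.8% vs Drug Y 43.0%; Drug W is lower overall.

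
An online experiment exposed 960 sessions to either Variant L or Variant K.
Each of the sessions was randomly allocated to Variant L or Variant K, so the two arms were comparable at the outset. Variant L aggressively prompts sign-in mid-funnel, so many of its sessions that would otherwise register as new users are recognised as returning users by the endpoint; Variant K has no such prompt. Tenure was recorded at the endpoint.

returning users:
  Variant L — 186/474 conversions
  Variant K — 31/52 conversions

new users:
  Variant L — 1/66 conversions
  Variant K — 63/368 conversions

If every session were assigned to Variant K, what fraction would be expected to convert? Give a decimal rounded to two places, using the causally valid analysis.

The stratified and pooled comparisons disagree (Variant K wins within each user tenure; Variant L wins overall), so the answer turns on the causal role of user tenure.
Because the variant influences user tenure, user tenure is a post-treatment mediator, not a confounder. Stratifying on it would bias the estimate; the causal effect is the crude pooled difference.
So P(outcome | do(Variant K)) is just the pooled rate for Variant K: 94/420 = 0.224.

0.22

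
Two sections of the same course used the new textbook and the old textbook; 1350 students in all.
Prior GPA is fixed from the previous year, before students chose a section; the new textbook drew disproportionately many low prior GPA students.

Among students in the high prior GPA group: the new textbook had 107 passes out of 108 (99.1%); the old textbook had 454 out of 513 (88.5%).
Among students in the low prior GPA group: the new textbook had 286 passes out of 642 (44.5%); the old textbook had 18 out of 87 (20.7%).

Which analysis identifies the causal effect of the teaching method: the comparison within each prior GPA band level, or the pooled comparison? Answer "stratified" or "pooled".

The imbalance in prior GPA band arose from how students were allocated, not from anything the teaching method did; and prior GPA band independently affects the outcome. The pooled gap is confounded — condition on prior GPA band.
Within each level — high prior GPA: 99.1% vs 88.5%; low prior GPA: 44.5% vs 20.7% — the new textbook is higher every time.

stratified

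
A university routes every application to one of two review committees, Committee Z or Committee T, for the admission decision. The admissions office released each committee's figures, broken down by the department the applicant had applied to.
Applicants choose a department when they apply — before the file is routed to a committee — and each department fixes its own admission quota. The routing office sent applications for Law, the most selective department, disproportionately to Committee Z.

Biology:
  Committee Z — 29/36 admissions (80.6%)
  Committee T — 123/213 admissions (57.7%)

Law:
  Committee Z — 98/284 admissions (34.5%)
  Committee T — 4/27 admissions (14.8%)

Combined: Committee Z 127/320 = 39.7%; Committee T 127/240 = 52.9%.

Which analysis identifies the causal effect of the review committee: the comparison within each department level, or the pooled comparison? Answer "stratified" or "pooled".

stratified

The imbalance in department arose from how applicants were allocated, not from anything the review committee did; and department independently affects the outcome. The pooled gap is confounded — condition on department.
Within each level — Biology: 80.6% vs 57.7%; Law: 34.5% vs 14.8% — Committee Z is higher every time.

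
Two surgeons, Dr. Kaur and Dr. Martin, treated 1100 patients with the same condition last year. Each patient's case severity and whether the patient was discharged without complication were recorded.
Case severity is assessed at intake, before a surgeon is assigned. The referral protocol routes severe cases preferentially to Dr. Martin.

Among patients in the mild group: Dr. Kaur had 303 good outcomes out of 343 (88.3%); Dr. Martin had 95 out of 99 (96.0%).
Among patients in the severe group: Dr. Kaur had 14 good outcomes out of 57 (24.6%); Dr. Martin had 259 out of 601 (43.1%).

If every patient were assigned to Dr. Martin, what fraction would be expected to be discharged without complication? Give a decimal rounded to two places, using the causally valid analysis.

0.64

The stratified and pooled comparisons disagree (Dr. Martin wins within each case severity; Dr. Kaur wins overall), so the answer turns on the causal role of case severity.
The imbalance in case severity arose from how patients were allocated, not from anything the surgeon did; and case severity independently affects the outcome. The pooled gap is confounded — condition on case severity.
Standardising Dr. Martin to the population case severity mix: 0.402·95/99 + 0.598·259/601 = 0.643.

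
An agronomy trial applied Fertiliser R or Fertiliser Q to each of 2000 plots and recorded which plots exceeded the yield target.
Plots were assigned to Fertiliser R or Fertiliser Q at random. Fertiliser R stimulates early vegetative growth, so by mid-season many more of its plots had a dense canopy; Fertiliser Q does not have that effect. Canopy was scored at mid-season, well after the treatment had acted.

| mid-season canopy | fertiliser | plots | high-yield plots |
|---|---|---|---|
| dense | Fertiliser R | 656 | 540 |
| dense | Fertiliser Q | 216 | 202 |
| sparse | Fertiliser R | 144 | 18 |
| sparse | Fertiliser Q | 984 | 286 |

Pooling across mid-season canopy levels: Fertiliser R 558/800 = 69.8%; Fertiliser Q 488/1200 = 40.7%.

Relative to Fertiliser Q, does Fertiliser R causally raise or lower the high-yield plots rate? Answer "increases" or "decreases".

The distribution of mid-season canopy is itself part of what the fertiliser does — it is an intermediate outcome. Holding it fixed would remove that part of the effect; the total effect is the pooled difference.
Pooled: Fertiliser R 69.8% vs Fertiliser Q 40.7%; Fertiliser R is higher overall.

increases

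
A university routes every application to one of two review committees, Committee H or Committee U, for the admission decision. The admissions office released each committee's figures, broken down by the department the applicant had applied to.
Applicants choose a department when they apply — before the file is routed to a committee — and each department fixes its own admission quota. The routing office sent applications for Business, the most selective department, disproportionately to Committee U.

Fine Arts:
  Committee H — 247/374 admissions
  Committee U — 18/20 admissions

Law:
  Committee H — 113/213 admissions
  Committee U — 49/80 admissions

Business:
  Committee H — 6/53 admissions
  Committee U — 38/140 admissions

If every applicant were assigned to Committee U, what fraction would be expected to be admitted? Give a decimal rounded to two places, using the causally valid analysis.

0.67

Committee U is higher inside every department stratum but Committee H is higher in aggregate. Whether to stratify depends on how department relates to the review committee.
Nothing the review committee does changes department; the imbalance is an allocation artefact. With department also predicting the outcome, the pooled figure is confounded, and the within-stratum comparison is the causal one.
Standardising Committee U to the population department mix: 0.448·18/20 + 0.333·49/80 + 0.219·38/140 = 0.666.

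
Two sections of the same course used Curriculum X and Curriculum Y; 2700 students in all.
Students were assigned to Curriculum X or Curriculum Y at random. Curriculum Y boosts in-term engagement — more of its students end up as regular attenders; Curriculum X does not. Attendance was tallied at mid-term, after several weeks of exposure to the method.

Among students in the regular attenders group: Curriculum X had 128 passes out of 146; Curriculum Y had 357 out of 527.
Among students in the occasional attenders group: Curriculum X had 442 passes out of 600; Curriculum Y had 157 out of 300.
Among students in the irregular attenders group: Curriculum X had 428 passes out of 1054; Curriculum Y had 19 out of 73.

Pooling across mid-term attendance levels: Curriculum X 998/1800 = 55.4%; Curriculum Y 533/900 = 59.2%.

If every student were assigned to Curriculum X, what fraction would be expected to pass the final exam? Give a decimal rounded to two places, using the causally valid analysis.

0.55

Within every mid-term attendance level Curriculum X has the higher rate, yet pooled Curriculum Y does — Simpson's reversal.
The distribution of mid-term attendance is itself part of what the teaching method does — it is an intermediate outcome. Holding it fixed would remove that part of the effect; the total effect is the pooled difference.
So P(outcome | do(Curriculum X)) is just the pooled rate for Curriculum X: 998/1800 = 0.554.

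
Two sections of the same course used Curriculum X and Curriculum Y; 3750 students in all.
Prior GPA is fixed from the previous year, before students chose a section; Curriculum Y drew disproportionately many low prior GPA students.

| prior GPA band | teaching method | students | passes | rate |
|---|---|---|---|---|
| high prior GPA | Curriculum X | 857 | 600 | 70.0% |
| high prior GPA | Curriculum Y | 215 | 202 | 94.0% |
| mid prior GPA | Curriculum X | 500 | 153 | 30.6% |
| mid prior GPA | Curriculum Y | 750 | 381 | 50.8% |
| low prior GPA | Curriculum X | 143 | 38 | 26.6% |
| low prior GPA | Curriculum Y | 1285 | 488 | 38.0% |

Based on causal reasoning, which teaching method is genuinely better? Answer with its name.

Prior GPA band is set before the teaching method has any effect — it is not caused by the teaching method — and it independently drives the outcome. That makes it a confounder, so the causal comparison is within prior GPA band levels.
Within each level — high prior GPA: 70.0% vs 94.0%; mid prior GPA: 30.6% vs 50.8%; low prior GPA: 26.6% vs 38.0% — Curriculum Y is higher every time.

Curriculum Y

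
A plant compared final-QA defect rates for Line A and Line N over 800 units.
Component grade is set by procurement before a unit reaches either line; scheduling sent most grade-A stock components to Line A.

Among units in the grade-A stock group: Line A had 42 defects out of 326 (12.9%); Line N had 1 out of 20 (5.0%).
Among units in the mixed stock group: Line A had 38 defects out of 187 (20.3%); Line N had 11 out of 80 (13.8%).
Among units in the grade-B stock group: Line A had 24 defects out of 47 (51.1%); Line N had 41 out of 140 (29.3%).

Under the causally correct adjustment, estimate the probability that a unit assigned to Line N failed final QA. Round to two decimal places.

0.14

Component grade differs across lines for reasons unrelated to any effect of the line itself, and it separately predicts the outcome — a classic confounder. We must compare within component grade levels.
Standardising Line N to the population component grade mix: 0.432·1/20 + 0.334·11/80 + 0.234·41/140 = 0.136.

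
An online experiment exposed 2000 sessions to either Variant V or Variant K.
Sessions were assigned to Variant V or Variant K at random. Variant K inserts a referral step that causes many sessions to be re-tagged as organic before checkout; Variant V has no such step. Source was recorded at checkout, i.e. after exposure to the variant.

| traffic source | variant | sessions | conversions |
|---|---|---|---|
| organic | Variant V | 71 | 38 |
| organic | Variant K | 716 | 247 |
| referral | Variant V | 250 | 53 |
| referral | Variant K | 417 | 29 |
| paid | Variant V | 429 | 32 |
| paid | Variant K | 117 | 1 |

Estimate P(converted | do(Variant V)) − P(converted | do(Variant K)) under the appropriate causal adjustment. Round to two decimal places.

Traffic source lies on the pathway variant → traffic source → outcome, so adjusting for it blocks the indirect effect. For the total causal effect of variant, use the unadjusted pooled rates.
The causal difference is the pooled difference: 0.164 − 0.222 = -0.058.

-0.06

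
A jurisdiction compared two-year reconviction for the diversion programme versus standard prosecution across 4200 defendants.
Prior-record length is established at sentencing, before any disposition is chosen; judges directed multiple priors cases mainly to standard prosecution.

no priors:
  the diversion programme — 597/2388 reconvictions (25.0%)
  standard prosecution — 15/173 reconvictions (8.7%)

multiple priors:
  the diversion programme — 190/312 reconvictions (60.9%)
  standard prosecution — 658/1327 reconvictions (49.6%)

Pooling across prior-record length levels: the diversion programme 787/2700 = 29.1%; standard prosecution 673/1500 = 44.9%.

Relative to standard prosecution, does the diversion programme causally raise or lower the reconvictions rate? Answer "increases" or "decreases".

The prior-record length-specific comparison favours standard prosecution throughout, but the pooled figures favour the diversion programme. The question is whether to condition on prior-record length.
The imbalance in prior-record length arose from how defendants were allocated, not from anything the disposition did; and prior-record length independently affects the outcome. The pooled gap is confounded — condition on prior-record length.
Within each level — no priors: 25.0% vs 8.7%; multiple priors: 60.9% vs 49.6% — standard prosecution is lower every time.

increases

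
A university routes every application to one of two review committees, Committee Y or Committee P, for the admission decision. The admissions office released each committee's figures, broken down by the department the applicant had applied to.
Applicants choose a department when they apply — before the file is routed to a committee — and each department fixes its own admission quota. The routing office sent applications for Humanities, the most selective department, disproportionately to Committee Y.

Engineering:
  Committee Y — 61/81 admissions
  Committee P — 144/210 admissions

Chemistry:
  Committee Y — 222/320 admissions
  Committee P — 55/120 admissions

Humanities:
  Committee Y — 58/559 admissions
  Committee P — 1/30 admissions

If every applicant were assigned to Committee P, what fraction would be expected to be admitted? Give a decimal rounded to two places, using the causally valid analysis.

0.32

The department-specific comparison favours Committee Y throughout, but the pooled figures favour Committee P. The question is whether to condition on department.
Department differs across review committees for reasons unrelated to any effect of the review committee itself, and it separately predicts the outcome — a classic confounder. We must compare within department levels.
Standardising Committee P to the population department mix: 0.220·144/210 + 0.333·55/120 + 0.446·1/30 = 0.319.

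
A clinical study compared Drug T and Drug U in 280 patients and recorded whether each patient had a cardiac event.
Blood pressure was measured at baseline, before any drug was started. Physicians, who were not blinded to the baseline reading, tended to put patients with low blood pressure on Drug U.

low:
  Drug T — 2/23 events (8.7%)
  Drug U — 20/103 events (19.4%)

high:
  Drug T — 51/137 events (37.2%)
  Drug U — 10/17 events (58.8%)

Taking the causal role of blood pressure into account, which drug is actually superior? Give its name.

The imbalance in blood pressure arose from how patients were allocated, not from anything the drug did; and blood pressure independently affects the outcome. The pooled gap is confounded — condition on blood pressure.
Within each level — low: 8.7% vs 19.4%; high: 37.2% vs 58.8% — Drug T is lower every time.

Drug T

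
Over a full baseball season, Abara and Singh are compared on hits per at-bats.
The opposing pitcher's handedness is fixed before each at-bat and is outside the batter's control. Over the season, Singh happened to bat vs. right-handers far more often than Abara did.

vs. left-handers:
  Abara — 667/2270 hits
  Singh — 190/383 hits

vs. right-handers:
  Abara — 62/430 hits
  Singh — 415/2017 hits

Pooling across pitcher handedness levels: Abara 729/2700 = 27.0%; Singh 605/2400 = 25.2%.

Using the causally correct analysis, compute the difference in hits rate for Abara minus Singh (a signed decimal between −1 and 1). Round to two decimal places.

The pitcher handedness-specific comparison favours Singh throughout, but the pooled figures favour Abara. The question is whether to condition on pitcher handedness.
Since pitcher handedness is a pre-existing factor (not a product of the player) and it affects the outcome on its own, it is a confounder. The stratified rates, not the pooled rate, identify the causal effect.
Adjusting over the population distribution of pitcher handedness: 0.520·(0.294−0.496) + 0.480·(0.144−0.206) = -0.135.

-0.13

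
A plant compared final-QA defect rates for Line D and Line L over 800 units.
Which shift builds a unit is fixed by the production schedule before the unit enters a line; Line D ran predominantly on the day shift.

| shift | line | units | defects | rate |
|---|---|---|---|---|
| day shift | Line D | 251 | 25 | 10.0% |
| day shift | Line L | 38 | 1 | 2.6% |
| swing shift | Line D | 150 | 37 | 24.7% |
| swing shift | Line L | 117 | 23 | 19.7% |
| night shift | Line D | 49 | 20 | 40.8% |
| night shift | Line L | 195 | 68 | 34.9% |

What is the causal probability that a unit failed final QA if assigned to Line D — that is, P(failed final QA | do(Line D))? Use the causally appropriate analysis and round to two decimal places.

0.24

The imbalance in shift arose from how units were allocated, not from anything the line did; and shift independently affects the outcome. The pooled gap is confounded — condition on shift.
Standardising Line D to the population shift mix: 0.361·25/251 + 0.334·37/150 + 0.305·20/49 = 0.243.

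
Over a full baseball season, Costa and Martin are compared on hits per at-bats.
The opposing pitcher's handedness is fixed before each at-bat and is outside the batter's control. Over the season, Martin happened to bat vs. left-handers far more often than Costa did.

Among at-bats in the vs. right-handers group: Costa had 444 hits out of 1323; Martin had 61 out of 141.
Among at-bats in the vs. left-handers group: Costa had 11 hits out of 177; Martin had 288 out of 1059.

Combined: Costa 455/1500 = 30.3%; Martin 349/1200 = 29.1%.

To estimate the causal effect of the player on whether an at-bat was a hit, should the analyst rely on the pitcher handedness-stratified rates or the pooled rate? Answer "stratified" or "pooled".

stratified

Pitcher handedness differs across players for reasons unrelated to any effect of the player itself, and it separately predicts the outcome — a classic confounder. We must compare within pitcher handedness levels.
Within each level — vs. right-handers: 33.6% vs 43.3%; vs. left-handers: 6.2% vs 27.2% — Martin is higher every time.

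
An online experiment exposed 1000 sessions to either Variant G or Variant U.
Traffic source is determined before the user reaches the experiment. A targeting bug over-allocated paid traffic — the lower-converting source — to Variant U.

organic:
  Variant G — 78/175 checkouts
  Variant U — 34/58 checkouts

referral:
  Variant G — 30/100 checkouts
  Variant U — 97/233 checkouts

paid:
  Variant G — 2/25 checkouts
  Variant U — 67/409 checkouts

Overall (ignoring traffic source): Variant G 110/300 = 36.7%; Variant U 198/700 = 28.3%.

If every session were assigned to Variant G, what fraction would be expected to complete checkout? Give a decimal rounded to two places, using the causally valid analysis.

Within every traffic source level Variant U has the higher rate, yet pooled Variant G does — Simpson's reversal.
Nothing the variant does changes traffic source; the imbalance is an allocation artefact. With traffic source also predicting the outcome, the pooled figure is confounded, and the within-stratum comparison is the causal one.
Standardising Variant G to the population traffic source mix: 0.233·78/175 + 0.333·30/100 + 0.434·2/25 = 0.238.

0.24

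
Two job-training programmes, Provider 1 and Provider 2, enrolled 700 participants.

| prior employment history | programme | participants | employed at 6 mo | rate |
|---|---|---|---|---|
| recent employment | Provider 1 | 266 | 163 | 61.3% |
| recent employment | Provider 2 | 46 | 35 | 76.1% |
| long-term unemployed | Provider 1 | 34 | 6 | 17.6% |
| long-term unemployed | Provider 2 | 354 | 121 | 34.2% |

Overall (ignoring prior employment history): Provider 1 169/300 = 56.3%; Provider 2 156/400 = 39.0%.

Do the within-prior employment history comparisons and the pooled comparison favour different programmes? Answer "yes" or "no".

Within each prior employment history level (recent employment 61.3% vs 76.1%; long-term unemployed 17.6% vs 34.2%), Provider 2 has the higher rate every time. Pooled: 56.3% vs 39.0% — Provider 1 has the higher rate overall. The two comparisons disagree.

yes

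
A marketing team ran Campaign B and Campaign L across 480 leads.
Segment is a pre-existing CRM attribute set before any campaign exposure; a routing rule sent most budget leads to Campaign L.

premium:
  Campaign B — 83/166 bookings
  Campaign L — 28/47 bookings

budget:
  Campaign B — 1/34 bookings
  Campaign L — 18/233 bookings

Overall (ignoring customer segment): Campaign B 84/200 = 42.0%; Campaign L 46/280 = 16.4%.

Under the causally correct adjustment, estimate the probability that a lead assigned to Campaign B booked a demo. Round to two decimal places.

0.24

Campaign L is higher inside every customer segment stratum but Campaign B is higher in aggregate. Whether to stratify depends on how customer segment relates to the campaign.
Customer segment differs across campaigns for reasons unrelated to any effect of the campaign itself, and it separately predicts the outcome — a classic confounder. We must compare within customer segment levels.
Standardising Campaign B to the population customer segment mix: 0.444·83/166 + 0.556·1/34 = 0.238.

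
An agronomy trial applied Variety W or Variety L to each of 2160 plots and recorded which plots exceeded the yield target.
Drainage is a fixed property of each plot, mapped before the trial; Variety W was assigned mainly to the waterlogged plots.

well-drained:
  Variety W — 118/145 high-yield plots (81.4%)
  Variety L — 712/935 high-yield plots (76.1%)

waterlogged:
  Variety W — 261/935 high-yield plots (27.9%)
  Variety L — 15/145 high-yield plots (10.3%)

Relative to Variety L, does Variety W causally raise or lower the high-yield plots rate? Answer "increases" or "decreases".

increases

Variety W is higher inside every field drainage stratum but Variety L is higher in aggregate. Whether to stratify depends on how field drainage relates to the variety.
Field drainage differs across varietys for reasons unrelated to any effect of the variety itself, and it separately predicts the outcome — a classic confounder. We must compare within field drainage levels.
Within each level — well-drained: 81.4% vs 76.1%; waterlogged: 27.9% vs 10.3% — Variety W is higher every time.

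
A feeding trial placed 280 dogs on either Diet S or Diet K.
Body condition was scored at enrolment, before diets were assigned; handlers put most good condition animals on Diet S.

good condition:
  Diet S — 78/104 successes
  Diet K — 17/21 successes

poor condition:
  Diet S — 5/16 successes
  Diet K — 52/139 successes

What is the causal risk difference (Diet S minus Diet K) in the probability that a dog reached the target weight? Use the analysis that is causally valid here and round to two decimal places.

-0.06

The starting body condition-specific comparison favours Diet K throughout, but the pooled figures favour Diet S. The question is whether to condition on starting body condition.
Starting body condition is set before the diet has any effect — it is not caused by the diet — and it independently drives the outcome. That makes it a confounder, so the causal comparison is within starting body condition levels.
Adjusting over the population distribution of starting body condition: 0.446·(0.750−0.810) + 0.554·(0.312−0.374) = -0.061.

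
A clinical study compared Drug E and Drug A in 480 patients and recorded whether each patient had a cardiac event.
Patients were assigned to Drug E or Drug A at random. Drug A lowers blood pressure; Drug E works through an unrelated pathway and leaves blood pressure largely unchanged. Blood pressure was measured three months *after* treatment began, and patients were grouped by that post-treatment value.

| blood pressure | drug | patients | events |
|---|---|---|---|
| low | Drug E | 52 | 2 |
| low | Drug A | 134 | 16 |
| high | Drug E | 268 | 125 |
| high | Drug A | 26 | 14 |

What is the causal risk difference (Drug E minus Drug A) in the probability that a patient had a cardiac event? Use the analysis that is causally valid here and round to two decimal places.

Within every blood pressure level Drug E has the lower rate, yet pooled Drug A does — Simpson's reversal.
Blood pressure is downstream of the drug. One should not condition on a consequence of treatment, so the overall rates are the right comparison.
The causal difference is the pooled difference: 0.397 − 0.188 = +0.209.

+0.21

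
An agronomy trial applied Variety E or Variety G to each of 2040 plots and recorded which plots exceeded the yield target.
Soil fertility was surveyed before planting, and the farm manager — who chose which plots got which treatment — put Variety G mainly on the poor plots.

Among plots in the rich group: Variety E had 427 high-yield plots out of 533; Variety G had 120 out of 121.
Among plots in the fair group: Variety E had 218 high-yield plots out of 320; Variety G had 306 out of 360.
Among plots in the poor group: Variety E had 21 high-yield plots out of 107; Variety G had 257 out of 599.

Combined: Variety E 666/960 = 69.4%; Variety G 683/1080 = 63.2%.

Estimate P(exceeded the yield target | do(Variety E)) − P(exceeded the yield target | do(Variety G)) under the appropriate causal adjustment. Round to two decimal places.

-0.20

Since soil fertility is a pre-existing factor (not a product of the variety) and it affects the outcome on its own, it is a confounder. The stratified rates, not the pooled rate, identify the causal effect.
Adjusting over the population distribution of soil fertility: 0.321·(0.801−0.992) + 0.333·(0.681−0.850) + 0.346·(0.196−0.429) = -0.198.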